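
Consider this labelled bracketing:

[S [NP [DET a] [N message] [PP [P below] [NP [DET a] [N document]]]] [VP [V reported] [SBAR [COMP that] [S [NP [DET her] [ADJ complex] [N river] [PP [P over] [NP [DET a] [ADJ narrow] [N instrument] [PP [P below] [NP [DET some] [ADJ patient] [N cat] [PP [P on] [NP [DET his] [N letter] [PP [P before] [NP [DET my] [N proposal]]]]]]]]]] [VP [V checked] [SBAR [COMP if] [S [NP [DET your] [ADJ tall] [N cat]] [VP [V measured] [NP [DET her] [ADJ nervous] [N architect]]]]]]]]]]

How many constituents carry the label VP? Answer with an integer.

3

Listing each VP by its span: [VP reported that her complex river over a narrow instrument below some patient cat on his letter before my proposal checked if your tall cat measured her nervous architect]; [VP checked if your tall cat measured her nervous architect]; [VP measured her nervous architect] — that makes 3.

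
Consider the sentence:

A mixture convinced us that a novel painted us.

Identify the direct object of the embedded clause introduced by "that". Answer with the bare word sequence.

us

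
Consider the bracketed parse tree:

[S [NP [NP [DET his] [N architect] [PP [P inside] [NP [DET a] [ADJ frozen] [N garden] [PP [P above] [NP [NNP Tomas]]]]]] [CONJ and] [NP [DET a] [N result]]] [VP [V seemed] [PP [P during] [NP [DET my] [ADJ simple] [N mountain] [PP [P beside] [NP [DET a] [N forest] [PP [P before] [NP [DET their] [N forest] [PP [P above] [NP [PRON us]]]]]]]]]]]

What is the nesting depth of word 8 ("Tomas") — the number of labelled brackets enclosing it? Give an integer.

8

The word sits inside NNP, which is inside NP, inside PP, inside NP, inside PP, inside NP, inside NP, inside S — 8 brackets in all.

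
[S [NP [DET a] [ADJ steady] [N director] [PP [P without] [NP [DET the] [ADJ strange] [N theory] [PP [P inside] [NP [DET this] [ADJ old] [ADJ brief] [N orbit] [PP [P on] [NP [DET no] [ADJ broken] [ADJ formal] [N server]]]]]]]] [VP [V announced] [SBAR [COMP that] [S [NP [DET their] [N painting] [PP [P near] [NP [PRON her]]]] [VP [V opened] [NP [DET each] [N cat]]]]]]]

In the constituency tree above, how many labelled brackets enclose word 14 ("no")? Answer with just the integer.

Path from the root down to the word: S → NP → PP → NP → PP → NP → PP → NP → DET. That is 9 enclosing brackets.

9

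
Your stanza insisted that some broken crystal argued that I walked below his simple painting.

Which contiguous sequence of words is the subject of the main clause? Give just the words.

your stanza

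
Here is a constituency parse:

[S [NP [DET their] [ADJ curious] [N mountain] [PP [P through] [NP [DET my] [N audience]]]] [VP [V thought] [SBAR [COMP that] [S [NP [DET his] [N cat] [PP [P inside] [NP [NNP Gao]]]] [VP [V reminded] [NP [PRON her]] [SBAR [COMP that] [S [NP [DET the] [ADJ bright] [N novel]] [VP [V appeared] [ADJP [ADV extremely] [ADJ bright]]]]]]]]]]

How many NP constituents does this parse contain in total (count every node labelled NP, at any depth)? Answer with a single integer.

Scanning left to right, an opening `[NP` appears at word positions 1, 5, 9, 12, 14, 16 — 6 in total.

6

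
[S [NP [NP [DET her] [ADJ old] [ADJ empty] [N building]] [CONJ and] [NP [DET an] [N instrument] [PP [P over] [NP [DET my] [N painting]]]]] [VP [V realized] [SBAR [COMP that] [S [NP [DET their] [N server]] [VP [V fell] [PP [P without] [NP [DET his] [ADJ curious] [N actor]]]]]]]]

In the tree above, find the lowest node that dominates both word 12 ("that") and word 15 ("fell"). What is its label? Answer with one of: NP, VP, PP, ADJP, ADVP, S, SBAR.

SBAR

Both words fall inside [SBAR that their server fell without his curious actor] (words 12–19), and no smaller constituent contains them both. Label: SBAR.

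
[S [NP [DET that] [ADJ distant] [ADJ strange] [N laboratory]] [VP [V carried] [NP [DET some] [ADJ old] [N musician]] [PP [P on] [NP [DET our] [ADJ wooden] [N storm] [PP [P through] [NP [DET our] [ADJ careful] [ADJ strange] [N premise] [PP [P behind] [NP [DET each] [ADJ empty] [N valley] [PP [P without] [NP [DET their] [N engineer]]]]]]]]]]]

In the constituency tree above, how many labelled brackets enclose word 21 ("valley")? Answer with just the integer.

Path from the root down to the word: S → VP → PP → NP → PP → NP → PP → NP → N. That is 9 enclosing brackets.

9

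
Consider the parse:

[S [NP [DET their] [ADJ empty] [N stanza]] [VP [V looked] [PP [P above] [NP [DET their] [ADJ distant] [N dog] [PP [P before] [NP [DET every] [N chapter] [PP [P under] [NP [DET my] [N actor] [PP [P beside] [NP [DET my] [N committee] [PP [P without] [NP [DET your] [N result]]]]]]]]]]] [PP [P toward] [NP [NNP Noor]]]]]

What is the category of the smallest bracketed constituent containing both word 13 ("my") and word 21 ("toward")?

Word 13 lies under S → VP → PP → NP → PP → NP → PP → NP → DET; word 21 lies under S → VP → PP → P. The lowest shared node is the VP.

VP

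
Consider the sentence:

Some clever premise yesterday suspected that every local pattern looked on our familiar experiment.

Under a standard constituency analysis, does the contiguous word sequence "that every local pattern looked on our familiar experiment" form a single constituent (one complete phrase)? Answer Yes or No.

"that every local pattern looked on our familiar experiment" is exactly the subordinate clause [SBAR that every local pattern looked on our familiar experiment], a complete constituent.

Yes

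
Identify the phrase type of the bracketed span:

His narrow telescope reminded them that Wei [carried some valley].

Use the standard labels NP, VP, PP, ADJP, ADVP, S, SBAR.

VP

"carried" is the head of the bracketed span, so the span is a verb phrase: VP.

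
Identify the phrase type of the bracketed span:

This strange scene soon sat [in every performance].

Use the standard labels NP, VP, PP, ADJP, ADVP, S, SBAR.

PP

The span is built around the preposition "in" — a prepositional phrase (PP).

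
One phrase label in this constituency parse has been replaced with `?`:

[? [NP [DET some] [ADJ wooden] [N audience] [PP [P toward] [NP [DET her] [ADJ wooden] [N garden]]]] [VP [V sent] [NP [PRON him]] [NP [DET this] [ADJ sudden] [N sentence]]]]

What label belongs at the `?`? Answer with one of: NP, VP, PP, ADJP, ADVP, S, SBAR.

S

A constituent whose immediate children are NP, VP is a clause: S.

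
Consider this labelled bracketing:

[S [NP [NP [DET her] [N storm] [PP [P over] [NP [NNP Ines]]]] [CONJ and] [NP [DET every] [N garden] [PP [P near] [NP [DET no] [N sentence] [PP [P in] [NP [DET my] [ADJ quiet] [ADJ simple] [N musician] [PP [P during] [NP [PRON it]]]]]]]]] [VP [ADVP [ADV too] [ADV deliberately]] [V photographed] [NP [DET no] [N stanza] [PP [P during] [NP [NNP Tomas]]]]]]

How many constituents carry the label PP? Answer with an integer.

Scanning left to right, an opening `[PP` appears at word positions 3, 8, 11, 16, 23 — 5 in total.

5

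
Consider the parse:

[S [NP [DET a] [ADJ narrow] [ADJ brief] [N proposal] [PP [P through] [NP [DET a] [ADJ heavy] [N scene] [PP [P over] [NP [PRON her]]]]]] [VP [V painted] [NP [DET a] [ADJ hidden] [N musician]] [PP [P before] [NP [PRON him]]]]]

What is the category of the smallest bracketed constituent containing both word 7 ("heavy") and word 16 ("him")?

S

Both words fall inside [S a narrow brief proposal through a heavy scene over her painted a hidden musician before him] (words 1–16), and no smaller constituent contains them both. Label: S.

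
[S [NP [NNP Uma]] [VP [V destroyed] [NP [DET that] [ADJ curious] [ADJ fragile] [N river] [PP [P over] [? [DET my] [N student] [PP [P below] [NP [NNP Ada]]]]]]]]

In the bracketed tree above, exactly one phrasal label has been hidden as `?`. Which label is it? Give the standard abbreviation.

NP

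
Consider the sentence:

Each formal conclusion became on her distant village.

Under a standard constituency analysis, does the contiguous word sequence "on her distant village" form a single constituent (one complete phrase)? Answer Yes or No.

Yes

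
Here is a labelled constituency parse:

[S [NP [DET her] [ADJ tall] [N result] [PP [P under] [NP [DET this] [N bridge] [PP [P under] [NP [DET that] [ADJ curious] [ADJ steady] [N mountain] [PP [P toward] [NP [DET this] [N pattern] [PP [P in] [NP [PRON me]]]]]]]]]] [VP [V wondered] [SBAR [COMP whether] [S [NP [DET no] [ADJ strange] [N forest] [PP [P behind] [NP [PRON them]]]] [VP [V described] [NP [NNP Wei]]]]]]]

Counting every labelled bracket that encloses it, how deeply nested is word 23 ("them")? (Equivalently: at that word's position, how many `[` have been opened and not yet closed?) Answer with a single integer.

8

The word sits inside PRON, which is inside NP, inside PP, inside NP, inside S, inside SBAR, inside VP, inside S — 8 brackets in all.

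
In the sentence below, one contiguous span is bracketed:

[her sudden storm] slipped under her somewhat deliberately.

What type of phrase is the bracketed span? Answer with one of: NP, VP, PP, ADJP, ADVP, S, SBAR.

NP

The bracketed span "her sudden storm" is headed by "storm", making it a noun phrase (NP).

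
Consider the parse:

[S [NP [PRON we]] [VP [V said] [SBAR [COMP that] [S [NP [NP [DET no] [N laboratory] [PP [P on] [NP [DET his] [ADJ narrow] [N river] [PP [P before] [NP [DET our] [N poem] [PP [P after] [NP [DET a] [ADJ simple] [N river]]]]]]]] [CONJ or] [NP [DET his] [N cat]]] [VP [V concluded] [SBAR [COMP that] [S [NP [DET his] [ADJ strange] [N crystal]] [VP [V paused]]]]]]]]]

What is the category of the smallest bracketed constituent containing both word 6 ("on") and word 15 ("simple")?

PP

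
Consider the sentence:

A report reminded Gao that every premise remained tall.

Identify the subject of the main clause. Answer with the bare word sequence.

"a report" is the NP that combines with the VP headed by "reminded" to form the main clause — the subject.

a report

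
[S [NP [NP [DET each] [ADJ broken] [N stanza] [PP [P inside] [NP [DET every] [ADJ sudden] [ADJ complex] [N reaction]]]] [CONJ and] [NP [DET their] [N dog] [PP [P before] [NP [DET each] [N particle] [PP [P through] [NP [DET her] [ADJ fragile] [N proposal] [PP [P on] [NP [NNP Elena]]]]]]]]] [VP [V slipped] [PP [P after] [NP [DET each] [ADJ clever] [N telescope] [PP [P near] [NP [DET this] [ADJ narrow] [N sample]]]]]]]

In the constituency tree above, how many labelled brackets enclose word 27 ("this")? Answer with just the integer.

7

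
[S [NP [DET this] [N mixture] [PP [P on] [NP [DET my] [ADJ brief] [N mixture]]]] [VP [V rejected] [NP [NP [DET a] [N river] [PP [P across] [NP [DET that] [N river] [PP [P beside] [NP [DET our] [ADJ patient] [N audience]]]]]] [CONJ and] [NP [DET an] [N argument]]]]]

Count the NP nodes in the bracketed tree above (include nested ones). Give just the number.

7

Scanning left to right, an opening `[NP` appears at word positions 1, 4, 8, 8, 11, 14, 18 — 7 in total.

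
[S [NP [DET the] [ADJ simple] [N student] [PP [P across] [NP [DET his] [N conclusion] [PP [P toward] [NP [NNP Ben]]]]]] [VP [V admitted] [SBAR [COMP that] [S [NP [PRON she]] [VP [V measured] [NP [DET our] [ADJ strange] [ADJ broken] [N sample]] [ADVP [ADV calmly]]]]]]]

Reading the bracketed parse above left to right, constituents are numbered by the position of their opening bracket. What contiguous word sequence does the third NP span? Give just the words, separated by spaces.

Ben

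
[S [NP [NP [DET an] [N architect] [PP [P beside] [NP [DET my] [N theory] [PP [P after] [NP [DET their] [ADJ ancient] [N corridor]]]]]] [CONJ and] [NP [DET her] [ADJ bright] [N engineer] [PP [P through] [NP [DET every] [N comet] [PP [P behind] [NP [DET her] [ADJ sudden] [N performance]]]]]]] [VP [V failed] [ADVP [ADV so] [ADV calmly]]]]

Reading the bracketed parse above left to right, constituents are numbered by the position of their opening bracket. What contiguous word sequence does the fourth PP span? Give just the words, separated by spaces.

behind her sudden performance

In left-to-right order the PP constituents are "beside my theory after their ancient corridor"; "after their ancient corridor"; "through every comet behind her sudden performance"; "behind her sudden performance". Number 4 is "behind her sudden performance".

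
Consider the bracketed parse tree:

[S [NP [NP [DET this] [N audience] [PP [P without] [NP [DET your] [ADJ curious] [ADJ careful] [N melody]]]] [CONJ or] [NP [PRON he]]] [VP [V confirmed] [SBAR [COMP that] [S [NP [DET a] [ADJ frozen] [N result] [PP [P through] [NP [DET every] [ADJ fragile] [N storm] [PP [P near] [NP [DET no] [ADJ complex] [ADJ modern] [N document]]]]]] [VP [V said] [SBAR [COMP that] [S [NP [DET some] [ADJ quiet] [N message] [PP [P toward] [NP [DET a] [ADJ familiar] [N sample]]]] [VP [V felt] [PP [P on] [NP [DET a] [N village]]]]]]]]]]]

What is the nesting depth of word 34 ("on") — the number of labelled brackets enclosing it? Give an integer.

10

Counting open brackets not yet closed at "on": [S [VP [SBAR [S [VP [SBAR [S [VP [PP [P = 10.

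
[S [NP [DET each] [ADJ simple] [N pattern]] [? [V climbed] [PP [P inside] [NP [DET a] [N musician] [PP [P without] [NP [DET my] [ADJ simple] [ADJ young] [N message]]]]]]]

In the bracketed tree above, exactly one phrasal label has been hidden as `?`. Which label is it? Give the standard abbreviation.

VP

The `?` node immediately contains: V 'climbed', PP. That is the internal structure of a verb phrase, so the label is VP.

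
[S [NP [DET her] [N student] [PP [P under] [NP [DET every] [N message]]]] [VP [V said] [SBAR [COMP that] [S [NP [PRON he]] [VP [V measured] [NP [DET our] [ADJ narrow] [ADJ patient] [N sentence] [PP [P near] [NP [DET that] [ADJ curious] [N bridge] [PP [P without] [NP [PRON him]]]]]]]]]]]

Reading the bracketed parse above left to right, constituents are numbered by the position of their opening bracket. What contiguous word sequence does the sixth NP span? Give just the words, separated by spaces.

Opening `[NP` markers occur at word positions 1, 4, 8, 10, 15, 19; the sixth of these opens the constituent [NP him].

him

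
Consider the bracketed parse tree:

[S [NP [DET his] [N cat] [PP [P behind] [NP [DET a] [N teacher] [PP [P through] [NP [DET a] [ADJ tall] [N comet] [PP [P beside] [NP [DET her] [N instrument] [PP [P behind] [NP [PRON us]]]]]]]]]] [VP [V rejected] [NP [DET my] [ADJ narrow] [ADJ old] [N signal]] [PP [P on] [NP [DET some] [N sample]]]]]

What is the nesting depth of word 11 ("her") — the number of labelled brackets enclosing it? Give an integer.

9

Path from the root down to the word: S → NP → PP → NP → PP → NP → PP → NP → DET. That is 9 enclosing brackets.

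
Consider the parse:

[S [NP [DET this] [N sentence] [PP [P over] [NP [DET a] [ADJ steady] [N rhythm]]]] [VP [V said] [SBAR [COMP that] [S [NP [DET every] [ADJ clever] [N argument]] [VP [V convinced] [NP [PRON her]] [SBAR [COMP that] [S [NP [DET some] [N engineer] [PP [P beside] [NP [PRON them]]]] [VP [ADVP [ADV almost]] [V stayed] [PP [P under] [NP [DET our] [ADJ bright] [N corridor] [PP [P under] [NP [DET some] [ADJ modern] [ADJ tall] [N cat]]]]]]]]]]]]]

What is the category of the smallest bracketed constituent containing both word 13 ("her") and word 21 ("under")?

Word 13 lies under S → VP → SBAR → S → VP → NP → PRON; word 21 lies under S → VP → SBAR → S → VP → SBAR → S → VP → PP → P. The lowest shared node is the VP.

VP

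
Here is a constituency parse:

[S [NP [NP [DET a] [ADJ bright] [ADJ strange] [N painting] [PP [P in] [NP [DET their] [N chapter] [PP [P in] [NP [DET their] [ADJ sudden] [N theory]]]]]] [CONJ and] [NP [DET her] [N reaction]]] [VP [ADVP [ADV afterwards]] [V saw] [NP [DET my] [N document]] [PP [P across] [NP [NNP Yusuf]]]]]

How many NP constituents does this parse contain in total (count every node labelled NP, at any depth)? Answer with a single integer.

7

Listing each NP by its span: [NP a bright strange painting in their chapter in their sudden theory and her reaction]; [NP a bright strange painting in their chapter in their sudden theory]; [NP their chapter in their sudden theory]; [NP their sudden theory]; [NP her reaction]; [NP my document] … — that makes 7.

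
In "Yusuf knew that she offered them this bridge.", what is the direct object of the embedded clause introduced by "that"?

this bridge

"offered" heads the VP of the embedded clause introduced by "that", and "this bridge" is its direct object.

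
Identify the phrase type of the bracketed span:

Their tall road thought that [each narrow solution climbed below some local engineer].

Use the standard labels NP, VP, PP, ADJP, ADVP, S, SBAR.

The bracketed span "each narrow solution climbed below some local engineer" is headed by "climbed", making it a clause (S).

S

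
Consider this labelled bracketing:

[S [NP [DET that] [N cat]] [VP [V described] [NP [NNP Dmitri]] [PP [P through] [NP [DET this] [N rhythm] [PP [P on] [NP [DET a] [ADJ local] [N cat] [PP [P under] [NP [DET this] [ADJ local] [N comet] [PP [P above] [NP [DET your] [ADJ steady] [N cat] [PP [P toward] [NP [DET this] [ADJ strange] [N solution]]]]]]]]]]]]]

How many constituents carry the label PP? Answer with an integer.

5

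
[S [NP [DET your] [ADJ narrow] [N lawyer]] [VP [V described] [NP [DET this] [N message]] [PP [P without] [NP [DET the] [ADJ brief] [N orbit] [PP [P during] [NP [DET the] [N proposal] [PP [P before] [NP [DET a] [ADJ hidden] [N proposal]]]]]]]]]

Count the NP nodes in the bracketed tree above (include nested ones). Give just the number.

5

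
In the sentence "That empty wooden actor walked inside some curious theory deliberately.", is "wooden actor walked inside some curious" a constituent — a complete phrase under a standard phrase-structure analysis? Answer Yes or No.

"wooden" belongs to the noun phrase "that empty wooden actor" while "curious" belongs to the verb phrase "walked inside some curious theory deliberately"; a span that runs across that boundary is not a single phrase.

No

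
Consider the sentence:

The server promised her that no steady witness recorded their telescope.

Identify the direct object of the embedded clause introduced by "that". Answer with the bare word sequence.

their telescope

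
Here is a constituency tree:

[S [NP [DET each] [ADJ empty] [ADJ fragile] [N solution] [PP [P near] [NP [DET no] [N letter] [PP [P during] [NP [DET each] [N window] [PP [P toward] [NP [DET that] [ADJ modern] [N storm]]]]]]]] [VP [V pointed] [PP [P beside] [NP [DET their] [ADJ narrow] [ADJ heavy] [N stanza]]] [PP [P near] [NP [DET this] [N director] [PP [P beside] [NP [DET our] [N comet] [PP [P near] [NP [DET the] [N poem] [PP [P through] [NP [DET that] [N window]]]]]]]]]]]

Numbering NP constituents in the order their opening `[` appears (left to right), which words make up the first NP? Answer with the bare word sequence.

In left-to-right order the NP constituents are "each empty fragile solution near no letter during each window toward that modern storm"; "no letter during each window toward that modern storm"; "each window toward that modern storm"; "that modern storm"; "their narrow heavy stanza"; "this director beside our comet near the poem through that window"; "our comet near the poem through that window"; "the poem through that window"; "that window". Number 1 is "each empty fragile solution near no letter during each window toward that modern storm".

each empty fragile solution near no letter during each window toward that modern storm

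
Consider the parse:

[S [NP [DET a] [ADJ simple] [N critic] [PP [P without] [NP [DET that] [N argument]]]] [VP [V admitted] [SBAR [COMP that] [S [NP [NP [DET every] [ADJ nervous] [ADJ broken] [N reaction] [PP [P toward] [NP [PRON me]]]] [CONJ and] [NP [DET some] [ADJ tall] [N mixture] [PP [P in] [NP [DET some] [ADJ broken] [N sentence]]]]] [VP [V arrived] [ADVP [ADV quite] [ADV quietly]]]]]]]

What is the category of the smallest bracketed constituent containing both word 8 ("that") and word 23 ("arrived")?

SBAR

Word 8 lies under S → VP → SBAR → COMP; word 23 lies under S → VP → SBAR → S → VP → V. The lowest shared node is the SBAR.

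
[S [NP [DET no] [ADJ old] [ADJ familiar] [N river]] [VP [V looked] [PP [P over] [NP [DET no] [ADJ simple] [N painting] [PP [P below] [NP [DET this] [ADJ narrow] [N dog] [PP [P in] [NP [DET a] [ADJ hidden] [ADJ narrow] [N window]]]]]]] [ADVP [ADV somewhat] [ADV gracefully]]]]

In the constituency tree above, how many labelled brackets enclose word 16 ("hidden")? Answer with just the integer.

Counting open brackets not yet closed at "hidden": [S [VP [PP [NP [PP [NP [PP [NP [ADJ = 9.

9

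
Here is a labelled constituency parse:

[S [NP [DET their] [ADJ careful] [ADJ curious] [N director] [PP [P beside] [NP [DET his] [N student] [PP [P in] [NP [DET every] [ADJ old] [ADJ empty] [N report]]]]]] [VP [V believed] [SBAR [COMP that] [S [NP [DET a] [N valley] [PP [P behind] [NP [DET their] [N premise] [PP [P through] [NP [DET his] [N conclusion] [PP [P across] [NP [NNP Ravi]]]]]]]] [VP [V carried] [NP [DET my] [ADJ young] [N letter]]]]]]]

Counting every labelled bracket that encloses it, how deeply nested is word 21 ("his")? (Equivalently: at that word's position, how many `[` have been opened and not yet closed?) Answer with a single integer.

10

Counting open brackets not yet closed at "his": [S [VP [SBAR [S [NP [PP [NP [PP [NP [DET = 10.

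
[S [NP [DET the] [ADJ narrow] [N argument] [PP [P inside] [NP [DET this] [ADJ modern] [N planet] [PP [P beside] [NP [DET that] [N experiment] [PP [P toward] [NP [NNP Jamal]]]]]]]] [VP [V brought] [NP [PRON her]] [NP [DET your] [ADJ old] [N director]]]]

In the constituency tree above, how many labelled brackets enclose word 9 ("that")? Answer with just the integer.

7

Path from the root down to the word: S → NP → PP → NP → PP → NP → DET. That is 7 enclosing brackets.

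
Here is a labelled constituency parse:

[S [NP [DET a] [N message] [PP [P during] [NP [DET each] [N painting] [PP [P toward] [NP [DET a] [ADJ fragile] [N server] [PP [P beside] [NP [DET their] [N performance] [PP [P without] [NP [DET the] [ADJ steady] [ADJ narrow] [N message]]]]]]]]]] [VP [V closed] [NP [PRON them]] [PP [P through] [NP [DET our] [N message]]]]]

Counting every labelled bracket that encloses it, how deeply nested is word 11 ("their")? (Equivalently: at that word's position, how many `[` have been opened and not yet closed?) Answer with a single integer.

9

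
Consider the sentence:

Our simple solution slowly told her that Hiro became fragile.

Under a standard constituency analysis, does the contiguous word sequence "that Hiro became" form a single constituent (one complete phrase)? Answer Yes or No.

The sequence begins inside the complementizer "that" and ends inside the clause "Hiro became fragile"; it crosses a phrase boundary, so no single node in the tree spans exactly those words.

No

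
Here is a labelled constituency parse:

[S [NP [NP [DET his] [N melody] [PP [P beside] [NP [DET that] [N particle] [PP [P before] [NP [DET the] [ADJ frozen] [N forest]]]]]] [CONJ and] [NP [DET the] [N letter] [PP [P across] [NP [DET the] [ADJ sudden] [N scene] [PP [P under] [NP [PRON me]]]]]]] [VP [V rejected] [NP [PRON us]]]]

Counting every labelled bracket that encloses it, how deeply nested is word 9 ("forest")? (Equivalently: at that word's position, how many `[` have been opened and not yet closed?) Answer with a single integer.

8

The word sits inside N, which is inside NP, inside PP, inside NP, inside PP, inside NP, inside NP, inside S — 8 brackets in all.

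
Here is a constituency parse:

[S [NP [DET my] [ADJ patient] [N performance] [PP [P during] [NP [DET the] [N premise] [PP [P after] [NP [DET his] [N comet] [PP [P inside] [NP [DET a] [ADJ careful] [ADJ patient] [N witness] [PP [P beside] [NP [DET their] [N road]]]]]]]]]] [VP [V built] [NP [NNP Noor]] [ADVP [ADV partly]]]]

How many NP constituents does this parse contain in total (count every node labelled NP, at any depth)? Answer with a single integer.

6

The NP constituents are: [NP my patient performance during the premise after his comet inside a careful patient witness beside their road]; [NP the premise after his comet inside a careful patient witness beside their road]; [NP his comet inside a careful patient witness beside their road]; [NP a careful patient witness beside their road]; [NP their road]; [NP Noor]. Total: 6.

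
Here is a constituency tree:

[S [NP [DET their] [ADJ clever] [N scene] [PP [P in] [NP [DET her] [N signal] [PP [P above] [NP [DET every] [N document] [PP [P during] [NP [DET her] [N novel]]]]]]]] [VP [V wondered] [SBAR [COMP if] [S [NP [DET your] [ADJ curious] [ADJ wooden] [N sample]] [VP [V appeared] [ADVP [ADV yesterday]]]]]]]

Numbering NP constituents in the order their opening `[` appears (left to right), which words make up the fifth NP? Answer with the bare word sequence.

Opening `[NP` markers occur at word positions 1, 5, 8, 11, 15; the fifth of these opens the constituent [NP your curious wooden sample].

your curious wooden sample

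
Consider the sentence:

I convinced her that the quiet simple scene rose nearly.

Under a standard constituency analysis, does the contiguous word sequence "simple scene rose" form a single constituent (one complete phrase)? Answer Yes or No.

No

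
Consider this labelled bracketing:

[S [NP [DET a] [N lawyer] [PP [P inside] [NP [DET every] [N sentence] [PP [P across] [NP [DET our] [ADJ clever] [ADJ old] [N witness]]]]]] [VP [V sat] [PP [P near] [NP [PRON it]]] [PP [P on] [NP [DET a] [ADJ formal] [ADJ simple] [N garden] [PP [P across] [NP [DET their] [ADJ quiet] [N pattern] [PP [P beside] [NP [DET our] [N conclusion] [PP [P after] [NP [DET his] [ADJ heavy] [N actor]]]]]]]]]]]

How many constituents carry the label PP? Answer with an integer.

Scanning left to right, an opening `[PP` appears at word positions 3, 6, 12, 14, 19, 23, 26 — 7 in total.

7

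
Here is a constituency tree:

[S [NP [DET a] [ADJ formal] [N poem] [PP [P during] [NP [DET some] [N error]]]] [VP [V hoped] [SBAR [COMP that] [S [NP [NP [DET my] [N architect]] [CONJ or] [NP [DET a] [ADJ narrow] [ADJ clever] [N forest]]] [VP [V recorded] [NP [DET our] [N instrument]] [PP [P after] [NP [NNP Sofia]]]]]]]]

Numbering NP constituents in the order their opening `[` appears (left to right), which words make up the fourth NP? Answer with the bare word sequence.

my architect

In left-to-right order the NP constituents are "a formal poem during some error"; "some error"; "my architect or a narrow clever forest"; "my architect"; "a narrow clever forest"; "our instrument"; "Sofia". Number 4 is "my architect".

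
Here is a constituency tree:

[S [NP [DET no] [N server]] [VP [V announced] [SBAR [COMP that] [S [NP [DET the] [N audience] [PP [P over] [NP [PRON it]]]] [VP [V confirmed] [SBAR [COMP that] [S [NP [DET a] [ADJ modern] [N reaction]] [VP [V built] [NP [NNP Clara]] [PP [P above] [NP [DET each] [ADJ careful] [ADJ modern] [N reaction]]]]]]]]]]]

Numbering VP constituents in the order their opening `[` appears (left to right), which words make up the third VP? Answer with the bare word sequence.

built Clara above each careful modern reaction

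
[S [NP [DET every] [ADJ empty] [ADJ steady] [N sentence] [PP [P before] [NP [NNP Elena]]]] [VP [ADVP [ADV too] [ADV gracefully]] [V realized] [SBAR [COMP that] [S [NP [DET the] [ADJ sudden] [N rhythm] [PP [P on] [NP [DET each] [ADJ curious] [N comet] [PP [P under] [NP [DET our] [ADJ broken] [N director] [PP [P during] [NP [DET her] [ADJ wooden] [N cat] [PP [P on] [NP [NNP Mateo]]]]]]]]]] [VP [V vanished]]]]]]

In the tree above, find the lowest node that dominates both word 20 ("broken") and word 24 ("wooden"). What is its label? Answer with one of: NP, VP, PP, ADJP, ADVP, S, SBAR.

The smallest bracket enclosing both words is [NP our broken director during her wooden cat on Mateo], so the label is NP.

NP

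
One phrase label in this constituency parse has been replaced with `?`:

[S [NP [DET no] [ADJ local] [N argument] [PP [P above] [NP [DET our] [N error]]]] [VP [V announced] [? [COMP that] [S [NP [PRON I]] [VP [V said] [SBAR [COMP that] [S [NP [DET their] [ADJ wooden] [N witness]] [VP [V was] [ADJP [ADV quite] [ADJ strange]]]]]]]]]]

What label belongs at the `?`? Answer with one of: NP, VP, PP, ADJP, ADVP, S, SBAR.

SBAR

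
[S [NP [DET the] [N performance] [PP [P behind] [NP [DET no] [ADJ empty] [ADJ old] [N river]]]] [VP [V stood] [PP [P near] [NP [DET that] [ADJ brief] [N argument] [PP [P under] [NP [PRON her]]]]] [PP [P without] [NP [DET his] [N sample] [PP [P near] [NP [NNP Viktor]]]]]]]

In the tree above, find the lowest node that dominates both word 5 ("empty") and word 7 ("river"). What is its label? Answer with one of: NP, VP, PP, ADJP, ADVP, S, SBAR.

NP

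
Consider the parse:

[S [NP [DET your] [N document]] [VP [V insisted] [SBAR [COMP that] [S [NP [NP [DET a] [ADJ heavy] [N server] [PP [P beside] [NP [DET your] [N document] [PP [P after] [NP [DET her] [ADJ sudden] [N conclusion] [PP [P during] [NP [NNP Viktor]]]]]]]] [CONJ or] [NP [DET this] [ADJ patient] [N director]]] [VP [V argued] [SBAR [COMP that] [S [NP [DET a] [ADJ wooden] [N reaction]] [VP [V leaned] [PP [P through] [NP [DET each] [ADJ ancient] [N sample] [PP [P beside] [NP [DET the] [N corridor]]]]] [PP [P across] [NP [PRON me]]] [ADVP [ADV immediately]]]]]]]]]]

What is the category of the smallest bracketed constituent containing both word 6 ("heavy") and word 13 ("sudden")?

NP

The smallest bracket enclosing both words is [NP a heavy server beside your document after her sudden conclusion during Viktor], so the label is NP.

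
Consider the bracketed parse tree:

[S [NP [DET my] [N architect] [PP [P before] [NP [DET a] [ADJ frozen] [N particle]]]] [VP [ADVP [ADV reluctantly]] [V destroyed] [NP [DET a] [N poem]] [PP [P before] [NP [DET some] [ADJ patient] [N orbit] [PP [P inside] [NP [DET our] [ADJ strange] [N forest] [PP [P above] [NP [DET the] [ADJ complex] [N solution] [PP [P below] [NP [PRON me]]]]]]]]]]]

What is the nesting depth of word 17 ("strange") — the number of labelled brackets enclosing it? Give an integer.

7

Counting open brackets not yet closed at "strange": [S [VP [PP [NP [PP [NP [ADJ = 7.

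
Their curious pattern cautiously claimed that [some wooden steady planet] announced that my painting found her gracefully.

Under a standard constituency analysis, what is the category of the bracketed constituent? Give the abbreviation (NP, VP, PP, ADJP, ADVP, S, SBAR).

"planet" is the head of the bracketed span, so the span is a noun phrase: NP.

NP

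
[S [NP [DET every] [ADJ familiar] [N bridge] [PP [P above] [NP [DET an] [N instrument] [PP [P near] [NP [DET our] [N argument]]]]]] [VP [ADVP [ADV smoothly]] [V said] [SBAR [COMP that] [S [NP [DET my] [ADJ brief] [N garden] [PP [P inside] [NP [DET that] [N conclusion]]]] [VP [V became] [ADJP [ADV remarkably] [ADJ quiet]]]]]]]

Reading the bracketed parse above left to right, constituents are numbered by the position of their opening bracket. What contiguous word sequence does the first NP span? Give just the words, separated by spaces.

every familiar bridge above an instrument near our argument

The NP opening brackets appear, in order, over: "every familiar bridge above an instrument near our argument"; "an instrument near our argument"; "our argument"; "my brief garden inside that conclusion"; "that conclusion". The first one spans "every familiar bridge above an instrument near our argument".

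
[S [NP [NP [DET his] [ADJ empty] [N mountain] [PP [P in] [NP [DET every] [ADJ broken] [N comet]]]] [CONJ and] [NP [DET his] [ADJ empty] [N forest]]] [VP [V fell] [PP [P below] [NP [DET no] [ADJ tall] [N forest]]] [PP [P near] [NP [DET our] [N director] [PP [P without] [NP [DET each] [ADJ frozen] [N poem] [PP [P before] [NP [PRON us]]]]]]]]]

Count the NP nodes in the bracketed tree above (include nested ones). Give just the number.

8

Scanning left to right, an opening `[NP` appears at word positions 1, 1, 5, 9, 14, 18, 21, 25 — 8 in total.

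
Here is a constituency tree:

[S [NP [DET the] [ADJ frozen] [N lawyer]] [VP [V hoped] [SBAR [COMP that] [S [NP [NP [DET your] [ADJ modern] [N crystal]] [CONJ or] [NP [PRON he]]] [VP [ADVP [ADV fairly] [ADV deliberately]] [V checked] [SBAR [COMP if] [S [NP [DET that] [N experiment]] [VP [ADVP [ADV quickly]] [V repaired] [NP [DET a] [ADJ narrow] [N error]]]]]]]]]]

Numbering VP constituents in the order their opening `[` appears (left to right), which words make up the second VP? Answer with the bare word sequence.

fairly deliberately checked if that experiment quickly repaired a narrow error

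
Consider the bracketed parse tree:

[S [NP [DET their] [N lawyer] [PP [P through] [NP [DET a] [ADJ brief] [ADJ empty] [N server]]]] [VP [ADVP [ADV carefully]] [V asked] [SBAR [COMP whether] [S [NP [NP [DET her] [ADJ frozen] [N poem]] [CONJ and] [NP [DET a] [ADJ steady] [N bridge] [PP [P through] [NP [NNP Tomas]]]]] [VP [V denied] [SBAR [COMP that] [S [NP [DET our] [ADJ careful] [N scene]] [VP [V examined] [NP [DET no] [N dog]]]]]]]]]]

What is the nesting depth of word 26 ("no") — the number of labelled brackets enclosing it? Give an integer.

10

Counting open brackets not yet closed at "no": [S [VP [SBAR [S [VP [SBAR [S [VP [NP [DET = 10.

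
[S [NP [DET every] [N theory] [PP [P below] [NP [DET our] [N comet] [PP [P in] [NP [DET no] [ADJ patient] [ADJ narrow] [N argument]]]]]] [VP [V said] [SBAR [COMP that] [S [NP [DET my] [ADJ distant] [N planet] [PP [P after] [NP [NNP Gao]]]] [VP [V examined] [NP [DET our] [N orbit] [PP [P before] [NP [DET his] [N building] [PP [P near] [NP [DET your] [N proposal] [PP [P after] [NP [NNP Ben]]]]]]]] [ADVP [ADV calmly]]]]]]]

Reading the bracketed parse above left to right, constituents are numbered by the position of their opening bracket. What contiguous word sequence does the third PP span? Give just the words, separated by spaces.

Opening `[PP` markers occur at word positions 3, 6, 16, 21, 24, 27; the third of these opens the constituent [PP after Gao].

after Gao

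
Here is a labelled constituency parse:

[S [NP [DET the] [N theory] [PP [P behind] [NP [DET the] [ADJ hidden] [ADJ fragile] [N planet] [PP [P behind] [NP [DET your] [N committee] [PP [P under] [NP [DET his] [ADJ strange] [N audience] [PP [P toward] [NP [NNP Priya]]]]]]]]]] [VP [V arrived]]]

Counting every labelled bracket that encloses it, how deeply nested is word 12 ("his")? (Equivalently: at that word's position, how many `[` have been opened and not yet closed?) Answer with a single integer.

9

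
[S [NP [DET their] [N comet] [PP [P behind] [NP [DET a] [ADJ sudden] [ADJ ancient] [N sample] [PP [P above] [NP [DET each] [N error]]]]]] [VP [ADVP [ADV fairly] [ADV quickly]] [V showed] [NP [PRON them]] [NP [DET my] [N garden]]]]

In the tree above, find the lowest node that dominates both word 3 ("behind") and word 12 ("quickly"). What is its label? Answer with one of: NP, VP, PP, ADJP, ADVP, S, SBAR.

S

Both words fall inside [S their comet behind a sudden ancient sample above each error fairly quickly showed them my garden] (words 1–16), and no smaller constituent contains them both. Label: S.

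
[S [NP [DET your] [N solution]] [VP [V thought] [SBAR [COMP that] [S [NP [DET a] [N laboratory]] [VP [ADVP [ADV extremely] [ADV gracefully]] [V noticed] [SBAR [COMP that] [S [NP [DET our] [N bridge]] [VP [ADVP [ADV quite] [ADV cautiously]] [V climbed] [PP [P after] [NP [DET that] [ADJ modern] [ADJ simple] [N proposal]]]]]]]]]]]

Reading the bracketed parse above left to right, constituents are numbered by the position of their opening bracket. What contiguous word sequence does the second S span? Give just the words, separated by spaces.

a laboratory extremely gracefully noticed that our bridge quite cautiously climbed after that modern simple proposal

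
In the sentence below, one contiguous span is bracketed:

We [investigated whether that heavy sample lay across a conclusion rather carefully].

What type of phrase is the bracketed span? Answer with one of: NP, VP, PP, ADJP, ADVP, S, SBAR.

VP

"investigated" is the head of the bracketed span, so the span is a verb phrase: VP.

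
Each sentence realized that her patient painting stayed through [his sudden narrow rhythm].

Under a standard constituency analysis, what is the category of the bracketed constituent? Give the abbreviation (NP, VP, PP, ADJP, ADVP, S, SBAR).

The bracketed span "his sudden narrow rhythm" is headed by "rhythm", making it a noun phrase (NP).

NP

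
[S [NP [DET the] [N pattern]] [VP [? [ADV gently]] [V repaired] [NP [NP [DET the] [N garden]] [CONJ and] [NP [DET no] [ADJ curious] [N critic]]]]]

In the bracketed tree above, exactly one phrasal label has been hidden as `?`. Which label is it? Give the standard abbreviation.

ADVP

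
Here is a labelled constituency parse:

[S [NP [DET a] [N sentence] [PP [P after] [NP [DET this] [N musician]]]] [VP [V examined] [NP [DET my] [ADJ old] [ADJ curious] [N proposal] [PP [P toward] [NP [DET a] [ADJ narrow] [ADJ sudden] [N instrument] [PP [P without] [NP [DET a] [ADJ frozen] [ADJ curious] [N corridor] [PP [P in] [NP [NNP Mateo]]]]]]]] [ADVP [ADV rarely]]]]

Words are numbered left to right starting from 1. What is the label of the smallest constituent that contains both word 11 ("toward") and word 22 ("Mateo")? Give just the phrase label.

The smallest bracket enclosing both words is [PP toward a narrow sudden instrument without a frozen curious corridor in Mateo], so the label is PP.

PP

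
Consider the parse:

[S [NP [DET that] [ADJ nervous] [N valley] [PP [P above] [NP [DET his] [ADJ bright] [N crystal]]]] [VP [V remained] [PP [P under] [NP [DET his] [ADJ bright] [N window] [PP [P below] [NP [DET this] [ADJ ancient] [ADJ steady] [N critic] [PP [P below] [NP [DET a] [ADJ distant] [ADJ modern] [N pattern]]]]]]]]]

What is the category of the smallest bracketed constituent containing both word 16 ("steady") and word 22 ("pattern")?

NP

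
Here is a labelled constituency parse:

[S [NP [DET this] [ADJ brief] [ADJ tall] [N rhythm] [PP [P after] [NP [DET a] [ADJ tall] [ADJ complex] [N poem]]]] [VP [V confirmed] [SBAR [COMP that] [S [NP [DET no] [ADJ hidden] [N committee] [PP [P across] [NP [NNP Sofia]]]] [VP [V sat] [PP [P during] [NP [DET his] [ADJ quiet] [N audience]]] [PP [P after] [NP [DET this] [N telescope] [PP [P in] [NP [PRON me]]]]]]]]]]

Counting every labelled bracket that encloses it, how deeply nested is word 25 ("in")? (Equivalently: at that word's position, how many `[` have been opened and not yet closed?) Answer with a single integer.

9

Counting open brackets not yet closed at "in": [S [VP [SBAR [S [VP [PP [NP [PP [P = 9.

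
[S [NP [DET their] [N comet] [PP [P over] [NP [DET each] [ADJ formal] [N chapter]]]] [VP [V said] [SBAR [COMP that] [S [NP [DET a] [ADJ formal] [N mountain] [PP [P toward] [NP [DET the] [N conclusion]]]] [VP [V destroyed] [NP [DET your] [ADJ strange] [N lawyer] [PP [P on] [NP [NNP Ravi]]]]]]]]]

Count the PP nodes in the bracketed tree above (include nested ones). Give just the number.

3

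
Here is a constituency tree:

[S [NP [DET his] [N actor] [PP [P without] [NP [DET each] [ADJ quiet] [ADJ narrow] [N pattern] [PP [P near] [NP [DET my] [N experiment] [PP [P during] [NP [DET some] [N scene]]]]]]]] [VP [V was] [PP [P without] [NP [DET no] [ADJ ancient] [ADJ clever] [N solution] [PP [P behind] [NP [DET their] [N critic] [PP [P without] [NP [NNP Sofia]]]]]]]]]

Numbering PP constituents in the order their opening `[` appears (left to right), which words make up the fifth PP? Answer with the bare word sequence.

Opening `[PP` markers occur at word positions 3, 8, 11, 15, 20, 23; the fifth of these opens the constituent [PP behind their critic without Sofia].

behind their critic without Sofia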